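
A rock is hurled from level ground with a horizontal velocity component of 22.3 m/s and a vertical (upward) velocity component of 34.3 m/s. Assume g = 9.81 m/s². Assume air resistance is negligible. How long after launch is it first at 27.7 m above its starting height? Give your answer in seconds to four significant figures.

Require v_y0 t − ½ g t² = 27.7, i.e. 4.905 t² − 34.30 t + 27.7 = 0.
t = [34.30 ± √(34.30² − 2·9.81·27.7)] / 9.81 = (34.30 ± 25.16) / 9.81, so t = 0.9317 s or t = 6.061 s.
The first (ascending) time is 0.9317 s.

0.9317 s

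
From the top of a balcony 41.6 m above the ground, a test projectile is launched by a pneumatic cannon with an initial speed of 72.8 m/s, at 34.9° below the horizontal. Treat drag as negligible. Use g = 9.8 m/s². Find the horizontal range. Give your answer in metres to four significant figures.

53.91 m

Components: vₓ = 72.80 cos 34.9° = 59.71 m/s, v_y0 = −41.65 m/s (downward).
Vertical motion (up positive, ground at y = 0): 4.900 t² − (−41.65) t − 41.6 = 0, so t = (−41.65 + √(41.65² + 2·9.80·41.6)) / 9.80 = (−41.65 + 50.50) / 9.80 = 0.9029 s.
Horizontal distance: R = vₓ t = 59.71 × 0.9029 = 53.91 m.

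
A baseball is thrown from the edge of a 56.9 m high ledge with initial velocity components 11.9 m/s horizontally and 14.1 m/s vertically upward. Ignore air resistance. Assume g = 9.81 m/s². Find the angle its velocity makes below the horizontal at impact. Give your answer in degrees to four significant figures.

The projectile lands when y = 56.9 + (14.10) t − ½·9.81·t² = 0. Positive root: t = (14.10 + √(14.10² + 2·9.81·56.9)) / 9.81 = (14.10 + 36.27) / 9.81 = 5.134 s.
At impact: v_y = v_y0 − g t = −36.27 m/s; vₓ = 11.90 m/s.
Angle below horizontal: arctan(|v_y|/vₓ) = arctan(36.27/11.90) = 71.83°.

71.83°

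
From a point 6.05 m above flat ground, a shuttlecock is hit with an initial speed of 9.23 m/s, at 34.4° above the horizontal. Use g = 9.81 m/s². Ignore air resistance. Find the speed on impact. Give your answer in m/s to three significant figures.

Horizontal component vₓ = 9.230 cos 34.4° = 7.616 m/s; vertical v_y0 = 9.230 sin 34.4° = 5.215 m/s.
Vertical motion (up positive, ground at y = 0): 4.905 t² − (5.215) t − 6.05 = 0, so t = (5.215 + √(5.215² + 2·9.81·6.05)) / 9.81 = (5.215 + 12.08) / 9.81 = 1.763 s.
Vertical velocity at impact: v_y = v_y0 − g t = 5.215 − 9.81 × 1.763 = −12.08 m/s.
Speed: |v| = √(vₓ² + v_y²) = √(7.616² + 12.08²) = 14.28 m/s.

14.3 m/s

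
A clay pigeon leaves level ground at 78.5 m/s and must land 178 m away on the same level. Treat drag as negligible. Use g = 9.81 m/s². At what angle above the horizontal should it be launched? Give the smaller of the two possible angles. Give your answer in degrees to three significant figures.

8.23°

From R = (v₀²/g) sin 2θ: sin 2θ = 9.81 × 178 / 6162.2 = 0.2834.
2θ = 16.46° or 180° − 16.46° = 163.5°, so θ = 8.231° or 81.77°.
The smaller angle is 8.231°.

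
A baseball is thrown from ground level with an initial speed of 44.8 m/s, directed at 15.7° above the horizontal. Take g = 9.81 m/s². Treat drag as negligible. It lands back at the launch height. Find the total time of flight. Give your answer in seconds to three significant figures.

Components: vₓ = 44.80 cos 15.7° = 43.13 m/s, v_y0 = 44.80 sin 15.7° = 12.12 m/s.
Landing at launch height ⇒ T = 2 v_y0 / g = 2 × 12.12 / 9.81 = 2.472 s.

2.47 s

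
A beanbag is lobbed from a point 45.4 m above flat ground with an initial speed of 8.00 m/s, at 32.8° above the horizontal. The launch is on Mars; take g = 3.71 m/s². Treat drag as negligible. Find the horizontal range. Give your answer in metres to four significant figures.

42.04 m

vₓ = 8.000 cos 32.8° = 6.725 m/s; v_y0 = 8.000 sin 32.8° = 4.334 m/s.
The projectile lands when y = 45.4 + (4.334) t − ½·3.71·t² = 0. Positive root: t = (4.334 + √(4.334² + 2·3.71·45.4)) / 3.71 = (4.334 + 18.86) / 3.71 = 6.251 s.
Horizontal distance: R = vₓ t = 6.725 × 6.251 = 42.04 m.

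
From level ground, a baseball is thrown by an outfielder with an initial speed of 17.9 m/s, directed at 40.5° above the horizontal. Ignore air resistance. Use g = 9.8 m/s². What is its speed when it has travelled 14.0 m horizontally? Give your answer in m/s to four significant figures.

Resolve: vₓ = 17.90 cos 40.5° = 13.61 m/s and v_y0 = 17.90 sin 40.5° = 11.63 m/s.
At x = 14.0 m, t = x/vₓ = 14.0/13.61 = 1.029 s.
Vertical velocity there: v_y = v_y0 − g t = 11.63 − 9.80 × 1.029 = 1.545 m/s.
Speed: √(vₓ² + v_y²) = √(13.61² + 1.545²) = 13.70 m/s.

13.70 m/s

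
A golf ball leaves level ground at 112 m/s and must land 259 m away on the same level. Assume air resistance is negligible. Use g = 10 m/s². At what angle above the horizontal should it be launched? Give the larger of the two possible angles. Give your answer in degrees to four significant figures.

R = v₀² sin 2θ / g gives sin 2θ = gR/v₀² = 10.0·259/112² = 0.2065.
2θ = 11.92° or 180° − 11.92° = 168.1°, so θ = 5.958° or 84.04°.
The larger angle is 84.04°.

84.04°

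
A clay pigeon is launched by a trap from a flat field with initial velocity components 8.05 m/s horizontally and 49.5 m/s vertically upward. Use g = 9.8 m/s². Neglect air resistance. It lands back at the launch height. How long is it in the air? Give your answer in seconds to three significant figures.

10.1 s

Landing at launch height ⇒ T = 2 v_y0 / g = 2 × 49.50 / 9.80 = 10.10 s.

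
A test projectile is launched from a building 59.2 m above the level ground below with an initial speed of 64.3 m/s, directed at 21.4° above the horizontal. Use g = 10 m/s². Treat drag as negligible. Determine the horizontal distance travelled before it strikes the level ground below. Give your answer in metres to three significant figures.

390 m

Resolve: vₓ = 64.30 cos 21.4° = 59.87 m/s and v_y0 = 64.30 sin 21.4° = 23.46 m/s.
Vertical motion (up positive, ground at y = 0): 5.000 t² − (23.46) t − 59.2 = 0, so t = (23.46 + √(23.46² + 2·10.0·59.2)) / 10.0 = (23.46 + 41.65) / 10.0 = 6.511 s.
Horizontal distance: R = vₓ t = 59.87 × 6.511 = 389.8 m.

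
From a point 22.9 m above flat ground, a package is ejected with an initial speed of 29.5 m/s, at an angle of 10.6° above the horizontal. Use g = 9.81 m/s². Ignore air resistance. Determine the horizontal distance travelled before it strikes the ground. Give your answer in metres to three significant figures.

80.7 m

vₓ = 29.50 cos 10.6° = 29.00 m/s; v_y0 = 29.50 sin 10.6° = 5.427 m/s.
Vertical motion (up positive, ground at y = 0): 4.905 t² − (5.427) t − 22.9 = 0, so t = (5.427 + √(5.427² + 2·9.81·22.9)) / 9.81 = (5.427 + 21.88) / 9.81 = 2.784 s.
Horizontal distance: R = vₓ t = 29.00 × 2.784 = 80.71 m.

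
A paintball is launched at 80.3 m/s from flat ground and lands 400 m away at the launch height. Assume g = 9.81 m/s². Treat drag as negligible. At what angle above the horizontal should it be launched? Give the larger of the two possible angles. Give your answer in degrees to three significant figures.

R = v₀² sin 2θ / g gives sin 2θ = gR/v₀² = 9.81·400/80.3² = 0.6086.
2θ = 37.48° or 180° − 37.48° = 142.5°, so θ = 18.74° or 71.26°.
The larger angle is 71.26°.

71.3°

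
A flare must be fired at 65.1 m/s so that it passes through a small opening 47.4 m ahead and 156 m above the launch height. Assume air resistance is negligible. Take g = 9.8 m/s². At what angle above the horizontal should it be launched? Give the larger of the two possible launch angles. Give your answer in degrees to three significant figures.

Trajectory: y = x tanθ − g x² (1 + tan²θ)/(2v₀²). With x = 47.4, y = 156, v₀ = 65.1, g = 9.80:
2.598 tan²θ − 47.4 tanθ + (158.6) = 0.
tanθ = [47.4 ± √(47.4² − 4 × 2.598 × (158.6))] / (2 × 2.598) = (47.4 ± 24.47) / 5.195, giving tanθ = 4.413 or 13.83.
θ = 77.23° or 85.87°; the larger is 85.87°.

85.9°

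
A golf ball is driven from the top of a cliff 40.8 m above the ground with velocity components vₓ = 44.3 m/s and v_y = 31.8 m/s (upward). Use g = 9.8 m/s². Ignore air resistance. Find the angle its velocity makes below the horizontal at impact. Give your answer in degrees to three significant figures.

43.8°

The projectile lands when y = 40.8 + (31.80) t − ½·9.80·t² = 0. Positive root: t = (31.80 + √(31.80² + 2·9.80·40.8)) / 9.80 = (31.80 + 42.55) / 9.80 = 7.587 s.
At impact: v_y = v_y0 − g t = −42.55 m/s; vₓ = 44.30 m/s.
Angle below horizontal: arctan(|v_y|/vₓ) = arctan(42.55/44.30) = 43.85°.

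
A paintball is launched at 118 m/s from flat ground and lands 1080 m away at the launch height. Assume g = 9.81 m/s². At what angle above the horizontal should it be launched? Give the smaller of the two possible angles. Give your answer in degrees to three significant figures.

R = v₀² sin 2θ / g gives sin 2θ = gR/v₀² = 9.81·1080/118² = 0.7609.
2θ = 49.54° or 180° − 49.54° = 130.5°, so θ = 24.77° or 65.23°.
The smaller angle is 24.77°.

24.8°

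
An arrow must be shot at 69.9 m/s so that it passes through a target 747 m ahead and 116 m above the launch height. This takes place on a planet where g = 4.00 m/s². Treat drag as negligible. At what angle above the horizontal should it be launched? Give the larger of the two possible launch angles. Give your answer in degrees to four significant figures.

69.78°

Trajectory: y = x tanθ − g x² (1 + tan²θ)/(2v₀²). With x = 747, y = 116, v₀ = 69.9, g = 4.00:
228.4 tan²θ − 747 tanθ + (344.4) = 0.
tanθ = [747 ± √(747² − 4 × 228.4 × (344.4))] / (2 × 228.4) = (747 ± 493.3) / 456.8, giving tanθ = 0.5554 or 2.715.
θ = 29.05° or 69.78°; the larger is 69.78°.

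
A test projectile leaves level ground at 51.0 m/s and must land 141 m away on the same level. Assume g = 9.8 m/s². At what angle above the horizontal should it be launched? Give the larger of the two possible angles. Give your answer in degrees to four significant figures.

73.95°

Level-ground range R = v₀² sin(2θ)/g ⇒ sin(2θ) = gR/v₀² = 9.80 × 141 / 51.0² = 0.5313.
2θ = 32.09° or 180° − 32.09° = 147.9°, so θ = 16.05° or 73.95°.
The larger angle is 73.95°.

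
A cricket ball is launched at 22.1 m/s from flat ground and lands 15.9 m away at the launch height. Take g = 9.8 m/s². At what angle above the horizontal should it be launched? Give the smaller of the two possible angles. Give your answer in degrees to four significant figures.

9.302°

Level-ground range R = v₀² sin(2θ)/g ⇒ sin(2θ) = gR/v₀² = 9.80 × 15.9 / 22.1² = 0.3190.
2θ = 18.60° or 180° − 18.60° = 161.4°, so θ = 9.302° or 80.70°.
The smaller angle is 9.302°.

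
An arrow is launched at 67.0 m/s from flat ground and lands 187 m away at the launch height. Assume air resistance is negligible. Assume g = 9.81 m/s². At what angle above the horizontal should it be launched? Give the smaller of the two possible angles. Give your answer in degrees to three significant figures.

Level-ground range R = v₀² sin(2θ)/g ⇒ sin(2θ) = gR/v₀² = 9.81 × 187 / 67.0² = 0.4087.
2θ = 24.12° or 180° − 24.12° = 155.9°, so θ = 12.06° or 77.94°.
The smaller angle is 12.06°.

12.1°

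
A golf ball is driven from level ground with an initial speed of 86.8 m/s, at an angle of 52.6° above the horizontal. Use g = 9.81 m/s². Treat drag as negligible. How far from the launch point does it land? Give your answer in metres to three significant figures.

741 m

vₓ = 86.80 cos 52.6° = 52.72 m/s; v_y0 = 86.80 sin 52.6° = 68.96 m/s.
Time aloft: T = 2 v_y0 / g = 2 × 68.96 / 9.81 = 14.06 s.
Horizontal distance R = vₓ T = 52.72 × 14.06 = 741.1 m.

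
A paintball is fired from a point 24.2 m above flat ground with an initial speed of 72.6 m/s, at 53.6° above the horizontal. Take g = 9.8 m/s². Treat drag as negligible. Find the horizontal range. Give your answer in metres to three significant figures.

531 m

vₓ = 72.60 cos 53.6° = 43.08 m/s; v_y0 = 72.60 sin 53.6° = 58.44 m/s.
With up positive and y = 0 at the ground: y(t) = 24.2 + (58.44) t − 4.900 t². Setting y = 0 and taking the positive root: t = [58.44 + √(58.44² + 2·9.80·24.2)] / 9.80 = (58.44 + 62.36) / 9.80 = 12.33 s.
Horizontal distance: R = vₓ t = 43.08 × 12.33 = 531.0 m.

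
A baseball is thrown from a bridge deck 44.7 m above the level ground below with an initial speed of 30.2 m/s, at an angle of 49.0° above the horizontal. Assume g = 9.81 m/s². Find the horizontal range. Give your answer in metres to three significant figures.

122 m

Resolve: vₓ = 30.20 cos 49.0° = 19.81 m/s and v_y0 = 30.20 sin 49.0° = 22.79 m/s.
With up positive and y = 0 at the ground: y(t) = 44.7 + (22.79) t − 4.905 t². Setting y = 0 and taking the positive root: t = [22.79 + √(22.79² + 2·9.81·44.7)] / 9.81 = (22.79 + 37.37) / 9.81 = 6.133 s.
Horizontal distance: R = vₓ t = 19.81 × 6.133 = 121.5 m.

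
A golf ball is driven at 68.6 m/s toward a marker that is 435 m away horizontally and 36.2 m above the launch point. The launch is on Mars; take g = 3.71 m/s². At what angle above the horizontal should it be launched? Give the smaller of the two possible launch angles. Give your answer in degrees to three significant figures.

Trajectory: y = x tanθ − g x² (1 + tan²θ)/(2v₀²). With x = 435, y = 36.2, v₀ = 68.6, g = 3.71:
74.59 tan²θ − 435 tanθ + (110.8) = 0.
tanθ = [435 ± √(435² − 4 × 74.59 × (110.8))] / (2 × 74.59) = (435 ± 395.2) / 149.2, giving tanθ = 0.2669 or 5.565.
θ = 14.94° or 79.81°; the smaller is 14.94°.

14.9°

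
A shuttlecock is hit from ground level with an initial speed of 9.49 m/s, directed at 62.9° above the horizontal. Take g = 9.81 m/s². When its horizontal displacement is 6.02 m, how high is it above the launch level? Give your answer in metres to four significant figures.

2.253 m

vₓ = 9.490 cos 62.9° = 4.323 m/s; v_y0 = 9.490 sin 62.9° = 8.448 m/s.
Time to reach x = 6.02 m: t = x/vₓ = 6.02/4.323 = 1.393 s.
Height: y = v_y0 t − ½ g t² = 8.448 × 1.393 − 4.905 × 1.393² = 11.76 − 9.511 = 2.253 m.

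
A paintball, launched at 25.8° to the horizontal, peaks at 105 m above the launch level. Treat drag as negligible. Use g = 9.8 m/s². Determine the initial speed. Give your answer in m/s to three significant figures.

At the peak v_y = 0, so v_y0 = √(2gH) = √(2 × 9.80 × 105) = 45.37 m/s.
v_y0 = v₀ sin θ ⇒ v₀ = 45.37 / sin 25.8° = 104.2 m/s.

104 m/s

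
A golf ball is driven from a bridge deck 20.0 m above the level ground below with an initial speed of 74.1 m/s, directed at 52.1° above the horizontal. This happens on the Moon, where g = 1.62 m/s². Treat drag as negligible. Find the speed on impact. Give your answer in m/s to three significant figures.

74.5 m/s

Components: vₓ = 74.10 cos 52.1° = 45.52 m/s, v_y0 = 74.10 sin 52.1° = 58.47 m/s.
The projectile lands when y = 20.0 + (58.47) t − ½·1.62·t² = 0. Positive root: t = (58.47 + √(58.47² + 2·1.62·20.0)) / 1.62 = (58.47 + 59.02) / 1.62 = 72.53 s.
Vertical velocity at impact: v_y = v_y0 − g t = 58.47 − 1.62 × 72.53 = −59.02 m/s.
Speed: |v| = √(vₓ² + v_y²) = √(45.52² + 59.02²) = 74.54 m/s.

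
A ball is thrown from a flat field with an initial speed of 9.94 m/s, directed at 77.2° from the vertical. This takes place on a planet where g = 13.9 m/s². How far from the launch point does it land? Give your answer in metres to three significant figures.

3.07 m

vₓ = 9.940 sin 77.2° = 9.693 m/s; v_y0 = 9.940 cos 77.2° = 2.202 m/s.
Time aloft: T = 2 v_y0 / g = 2 × 2.202 / 13.9 = 0.3169 s.
Horizontal distance R = vₓ T = 9.693 × 0.3169 = 3.071 m.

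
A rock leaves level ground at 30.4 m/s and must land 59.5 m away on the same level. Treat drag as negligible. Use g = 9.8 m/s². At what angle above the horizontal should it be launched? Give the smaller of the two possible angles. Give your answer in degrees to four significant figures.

19.56°

Level-ground range R = v₀² sin(2θ)/g ⇒ sin(2θ) = gR/v₀² = 9.80 × 59.5 / 30.4² = 0.6310.
2θ = 39.12° or 180° − 39.12° = 140.9°, so θ = 19.56° or 70.44°.
The smaller angle is 19.56°.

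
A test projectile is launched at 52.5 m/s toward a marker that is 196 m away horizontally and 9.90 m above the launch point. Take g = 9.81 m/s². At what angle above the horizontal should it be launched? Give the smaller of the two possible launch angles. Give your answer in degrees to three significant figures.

25.6°

Trajectory: y = x tanθ − g x² (1 + tan²θ)/(2v₀²). With x = 196, y = 9.90, v₀ = 52.5, g = 9.81:
68.36 tan²θ − 196 tanθ + (78.26) = 0.
tanθ = [196 ± √(196² − 4 × 68.36 × (78.26))] / (2 × 68.36) = (196 ± 130.4) / 136.7, giving tanθ = 0.4795 or 2.387.
θ = 25.62° or 67.27°; the smaller is 25.62°.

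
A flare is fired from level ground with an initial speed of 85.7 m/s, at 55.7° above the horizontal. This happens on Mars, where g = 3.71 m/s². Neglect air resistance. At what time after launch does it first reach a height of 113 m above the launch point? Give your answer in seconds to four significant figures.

Resolve: vₓ = 85.70 cos 55.7° = 48.29 m/s and v_y0 = 85.70 sin 55.7° = 70.80 m/s.
Height y(t) = 70.80 t − 1.855 t² = 113 gives 1.855 t² − 70.80 t + 113 = 0.
Quadratic formula: t = (70.80 ± √4173.7) / 3.71 = (70.80 ± 64.60) / 3.71 → t = 1.669 s or 36.50 s.
The first (ascending) time is 1.669 s.

1.669 s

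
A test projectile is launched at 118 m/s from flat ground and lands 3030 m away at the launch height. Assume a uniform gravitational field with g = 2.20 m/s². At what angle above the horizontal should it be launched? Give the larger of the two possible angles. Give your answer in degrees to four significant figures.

Level-ground range R = v₀² sin(2θ)/g ⇒ sin(2θ) = gR/v₀² = 2.20 × 3030 / 118² = 0.4787.
2θ = 28.60° or 180° − 28.60° = 151.4°, so θ = 14.30° or 75.70°.
The larger angle is 75.70°.

75.70°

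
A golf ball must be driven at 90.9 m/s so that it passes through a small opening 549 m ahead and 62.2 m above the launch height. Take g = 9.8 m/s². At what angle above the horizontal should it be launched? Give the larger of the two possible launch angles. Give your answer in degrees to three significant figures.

Trajectory: y = x tanθ − g x² (1 + tan²θ)/(2v₀²). With x = 549, y = 62.2, v₀ = 90.9, g = 9.80:
178.7 tan²θ − 549 tanθ + (240.9) = 0.
tanθ = [549 ± √(549² − 4 × 178.7 × (240.9))] / (2 × 178.7) = (549 ± 359.4) / 357.5, giving tanθ = 0.5305 or 2.541.
θ = 27.95° or 68.52°; the larger is 68.52°.

68.5°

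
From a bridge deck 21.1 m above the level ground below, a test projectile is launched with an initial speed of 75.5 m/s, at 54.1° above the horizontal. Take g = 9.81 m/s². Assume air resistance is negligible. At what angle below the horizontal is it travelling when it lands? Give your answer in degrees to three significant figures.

55.5°

vₓ = 75.50 cos 54.1° = 44.27 m/s; v_y0 = 75.50 sin 54.1° = 61.16 m/s.
Vertical motion (up positive, ground at y = 0): 4.905 t² − (61.16) t − 21.1 = 0, so t = (61.16 + √(61.16² + 2·9.81·21.1)) / 9.81 = (61.16 + 64.45) / 9.81 = 12.80 s.
At impact: v_y = v_y0 − g t = −64.45 m/s; vₓ = 44.27 m/s.
Angle below horizontal: arctan(|v_y|/vₓ) = arctan(64.45/44.27) = 55.52°.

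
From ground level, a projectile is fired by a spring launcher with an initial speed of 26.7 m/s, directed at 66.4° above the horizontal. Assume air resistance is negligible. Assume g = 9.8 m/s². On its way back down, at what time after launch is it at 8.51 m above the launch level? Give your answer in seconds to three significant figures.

vₓ = 26.70 cos 66.4° = 10.69 m/s; v_y0 = 26.70 sin 66.4° = 24.47 m/s.
Set y = v_y0 t − ½ g t² = 8.51: 4.900 t² − 24.47 t + 8.51 = 0.
t = [24.47 ± √(24.47² − 2·9.80·8.51)] / 9.80 = (24.47 ± 20.78) / 9.80, so t = 0.3762 s or t = 4.617 s.
The descending-branch root is 4.617 s.

4.62 s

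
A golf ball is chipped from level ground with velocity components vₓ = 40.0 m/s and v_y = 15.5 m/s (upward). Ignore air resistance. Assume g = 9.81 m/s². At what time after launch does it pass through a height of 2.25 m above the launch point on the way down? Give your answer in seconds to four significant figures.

3.008 s

Set y = v_y0 t − ½ g t² = 2.25: 4.905 t² − 15.50 t + 2.25 = 0.
Quadratic formula: t = (15.50 ± √196.10) / 9.81 = (15.50 ± 14.00) / 9.81 → t = 0.1525 s or 3.008 s.
The descending-branch root is 3.008 s.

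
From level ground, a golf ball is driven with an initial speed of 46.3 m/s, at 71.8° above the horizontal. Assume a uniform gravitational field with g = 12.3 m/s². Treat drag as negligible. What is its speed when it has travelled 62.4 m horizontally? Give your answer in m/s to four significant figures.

17.08 m/s

Components: vₓ = 46.30 cos 71.8° = 14.46 m/s, v_y0 = 46.30 sin 71.8° = 43.98 m/s.
At x = 62.4 m, t = x/vₓ = 62.4/14.46 = 4.315 s.
Vertical velocity there: v_y = v_y0 − g t = 43.98 − 12.3 × 4.315 = −9.091 m/s.
Speed: √(vₓ² + v_y²) = √(14.46² + 9.091²) = 17.08 m/s.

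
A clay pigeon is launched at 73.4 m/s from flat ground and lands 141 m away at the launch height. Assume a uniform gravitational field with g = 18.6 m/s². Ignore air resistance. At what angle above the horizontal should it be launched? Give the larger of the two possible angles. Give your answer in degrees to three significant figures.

75.4°

R = v₀² sin 2θ / g gives sin 2θ = gR/v₀² = 18.6·141/73.4² = 0.4868.
2θ = 29.13° or 180° − 29.13° = 150.9°, so θ = 14.56° or 75.44°.
The larger angle is 75.44°.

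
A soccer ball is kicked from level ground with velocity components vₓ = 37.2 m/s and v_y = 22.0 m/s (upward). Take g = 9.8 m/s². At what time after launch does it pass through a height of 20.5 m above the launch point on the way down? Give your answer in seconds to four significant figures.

3.170 s

Require v_y0 t − ½ g t² = 20.5, i.e. 4.900 t² − 22.00 t + 20.5 = 0.
Quadratic formula: t = (22.00 ± √82.200) / 9.80 = (22.00 ± 9.066) / 9.80 → t = 1.320 s or 3.170 s.
The descending-branch root is 3.170 s.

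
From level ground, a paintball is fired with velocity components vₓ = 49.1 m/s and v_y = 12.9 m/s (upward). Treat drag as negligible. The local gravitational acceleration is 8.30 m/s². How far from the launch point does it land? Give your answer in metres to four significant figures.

152.6 m

Time aloft: T = 2 v_y0 / g = 2 × 12.90 / 8.30 = 3.108 s.
Horizontal distance R = vₓ T = 49.10 × 3.108 = 152.6 m.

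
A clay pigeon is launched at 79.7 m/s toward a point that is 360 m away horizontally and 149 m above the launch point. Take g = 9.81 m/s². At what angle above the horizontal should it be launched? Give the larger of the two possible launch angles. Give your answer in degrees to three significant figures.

69.4°

Trajectory: y = x tanθ − g x² (1 + tan²θ)/(2v₀²). With x = 360, y = 149, v₀ = 79.7, g = 9.81:
100.1 tan²θ − 360 tanθ + (249.1) = 0.
tanθ = [360 ± √(360² − 4 × 100.1 × (249.1))] / (2 × 100.1) = (360 ± 172.9) / 200.2, giving tanθ = 0.9348 or 2.662.
θ = 43.07° or 69.41°; the larger is 69.41°.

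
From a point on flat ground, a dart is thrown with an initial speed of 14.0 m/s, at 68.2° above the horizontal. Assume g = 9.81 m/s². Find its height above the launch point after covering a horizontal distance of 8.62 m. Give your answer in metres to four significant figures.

Components: vₓ = 14.00 cos 68.2° = 5.199 m/s, v_y0 = 14.00 sin 68.2° = 13.00 m/s.
At x = 8.62 m, t = x/vₓ = 8.62/5.199 = 1.658 s.
Height: y = v_y0 t − ½ g t² = 13.00 × 1.658 − 4.905 × 1.658² = 21.55 − 13.48 = 8.068 m.

8.068 m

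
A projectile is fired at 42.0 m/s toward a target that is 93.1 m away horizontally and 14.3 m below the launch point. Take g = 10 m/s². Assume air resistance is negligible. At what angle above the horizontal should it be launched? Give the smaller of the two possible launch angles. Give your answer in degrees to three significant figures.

6.49°

Trajectory: y = x tanθ − g x² (1 + tan²θ)/(2v₀²). With x = 93.1, y = −14.3, v₀ = 42.0, g = 10.0:
24.57 tan²θ − 93.1 tanθ + (10.27) = 0.
tanθ = [93.1 ± √(93.1² − 4 × 24.57 × (10.27))] / (2 × 24.57) = (93.1 ± 87.51) / 49.14, giving tanθ = 0.1137 or 3.676.
θ = 6.487° or 74.78°; the smaller is 6.487°.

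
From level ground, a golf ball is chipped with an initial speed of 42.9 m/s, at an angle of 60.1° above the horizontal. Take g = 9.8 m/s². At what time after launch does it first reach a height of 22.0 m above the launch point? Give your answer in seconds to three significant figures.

0.647 s

Components: vₓ = 42.90 cos 60.1° = 21.39 m/s, v_y0 = 42.90 sin 60.1° = 37.19 m/s.
Require v_y0 t − ½ g t² = 22.0, i.e. 4.900 t² − 37.19 t + 22.0 = 0.
t = [37.19 ± √(37.19² − 2·9.80·22.0)] / 9.80 = (37.19 ± 30.85) / 9.80, so t = 0.6467 s or t = 6.943 s.
The first (ascending) time is 0.6467 s.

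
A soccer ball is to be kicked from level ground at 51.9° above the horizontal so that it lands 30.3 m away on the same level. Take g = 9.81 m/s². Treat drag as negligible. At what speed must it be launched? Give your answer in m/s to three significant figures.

From R = (v₀² / g) sin 2θ: v₀ = √(gR / sin 2θ).
v₀ = √(9.81 × 30.3 / sin 103.8°) = √(297.2 / 0.9711) = √306.08 = 17.50 m/s.

17.5 m/s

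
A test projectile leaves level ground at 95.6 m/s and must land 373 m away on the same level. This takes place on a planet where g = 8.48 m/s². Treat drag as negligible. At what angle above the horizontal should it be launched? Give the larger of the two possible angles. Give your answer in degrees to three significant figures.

79.9°

Level-ground range R = v₀² sin(2θ)/g ⇒ sin(2θ) = gR/v₀² = 8.48 × 373 / 95.6² = 0.3461.
2θ = 20.25° or 180° − 20.25° = 159.8°, so θ = 10.12° or 79.88°.
The larger angle is 79.88°.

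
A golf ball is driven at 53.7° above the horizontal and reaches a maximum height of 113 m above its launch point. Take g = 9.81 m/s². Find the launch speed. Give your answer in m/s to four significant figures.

At the peak v_y = 0, so v_y0 = √(2gH) = √(2 × 9.81 × 113) = 47.09 m/s.
v_y0 = v₀ sin θ ⇒ v₀ = 47.09 / sin 53.7° = 58.42 m/s.

58.42 m/s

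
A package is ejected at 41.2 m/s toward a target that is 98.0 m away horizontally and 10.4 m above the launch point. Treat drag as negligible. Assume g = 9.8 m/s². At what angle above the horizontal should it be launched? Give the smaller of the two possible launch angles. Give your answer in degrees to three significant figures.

24.0°

Trajectory: y = x tanθ − g x² (1 + tan²θ)/(2v₀²). With x = 98.0, y = 10.4, v₀ = 41.2, g = 9.80:
27.72 tan²θ − 98.0 tanθ + (38.12) = 0.
tanθ = [98.0 ± √(98.0² − 4 × 27.72 × (38.12))] / (2 × 27.72) = (98.0 ± 73.32) / 55.45, giving tanθ = 0.4451 or 3.090.
θ = 23.99° or 72.07°; the smaller is 23.99°.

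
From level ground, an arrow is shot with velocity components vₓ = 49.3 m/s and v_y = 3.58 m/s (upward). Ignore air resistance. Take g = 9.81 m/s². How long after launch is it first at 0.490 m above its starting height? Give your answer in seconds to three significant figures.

0.183 s

Set y = v_y0 t − ½ g t² = 0.490: 4.905 t² − 3.580 t + 0.490 = 0.
t = [3.580 ± √(3.580² − 2·9.81·0.490)] / 9.81 = (3.580 ± 1.790) / 9.81, so t = 0.1825 s or t = 0.5474 s.
The first (ascending) time is 0.1825 s.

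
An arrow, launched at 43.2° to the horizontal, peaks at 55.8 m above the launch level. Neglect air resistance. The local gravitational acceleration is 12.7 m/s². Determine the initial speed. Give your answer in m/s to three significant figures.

55.0 m/s

At the peak v_y = 0, so v_y0 = √(2gH) = √(2 × 12.7 × 55.8) = 37.65 m/s.
v_y0 = v₀ sin θ ⇒ v₀ = 37.65 / sin 43.2° = 55.00 m/s.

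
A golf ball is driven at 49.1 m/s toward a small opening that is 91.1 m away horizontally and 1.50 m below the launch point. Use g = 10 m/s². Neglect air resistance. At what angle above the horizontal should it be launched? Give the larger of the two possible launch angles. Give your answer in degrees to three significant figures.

78.9°

Trajectory: y = x tanθ − g x² (1 + tan²θ)/(2v₀²). With x = 91.1, y = −1.50, v₀ = 49.1, g = 10.0:
17.21 tan²θ − 91.1 tanθ + (15.71) = 0.
tanθ = [91.1 ± √(91.1² − 4 × 17.21 × (15.71))] / (2 × 17.21) = (91.1 ± 84.96) / 34.42, giving tanθ = 0.1785 or 5.114.
θ = 10.12° or 78.94°; the larger is 78.94°.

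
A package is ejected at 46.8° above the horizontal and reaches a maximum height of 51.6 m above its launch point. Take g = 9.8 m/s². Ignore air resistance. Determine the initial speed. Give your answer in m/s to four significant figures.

At the peak v_y = 0, so v_y0 = √(2gH) = √(2 × 9.80 × 51.6) = 31.80 m/s.
v_y0 = v₀ sin θ ⇒ v₀ = 31.80 / sin 46.8° = 43.63 m/s.

43.63 m/s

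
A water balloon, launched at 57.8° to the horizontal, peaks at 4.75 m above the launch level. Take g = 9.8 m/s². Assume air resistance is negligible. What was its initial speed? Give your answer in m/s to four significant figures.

11.40 m/s

At the peak v_y = 0, so v_y0 = √(2gH) = √(2 × 9.80 × 4.75) = 9.649 m/s.
v_y0 = v₀ sin θ ⇒ v₀ = 9.649 / sin 57.8° = 11.40 m/s.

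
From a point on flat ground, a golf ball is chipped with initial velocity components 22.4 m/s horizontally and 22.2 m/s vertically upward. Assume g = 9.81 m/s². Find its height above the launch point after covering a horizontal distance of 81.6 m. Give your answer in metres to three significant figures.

x = vₓ t ⇒ t = 81.6/22.40 = 3.643 s.
Height: y = v_y0 t − ½ g t² = 22.20 × 3.643 − 4.905 × 3.643² = 80.87 − 65.09 = 15.78 m.

15.8 m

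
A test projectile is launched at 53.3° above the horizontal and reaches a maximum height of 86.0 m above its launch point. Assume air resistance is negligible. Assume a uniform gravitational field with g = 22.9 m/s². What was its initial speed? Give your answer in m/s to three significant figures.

At the peak v_y = 0, so v_y0 = √(2gH) = √(2 × 22.9 × 86.0) = 62.76 m/s.
v_y0 = v₀ sin θ ⇒ v₀ = 62.76 / sin 53.3° = 78.28 m/s.

78.3 m/s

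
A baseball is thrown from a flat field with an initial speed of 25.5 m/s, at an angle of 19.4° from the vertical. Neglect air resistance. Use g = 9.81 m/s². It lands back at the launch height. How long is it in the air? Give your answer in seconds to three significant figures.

4.90 s

Horizontal component vₓ = 25.50 sin 19.4° = 8.470 m/s; vertical v_y0 = 25.50 cos 19.4° = 24.05 m/s.
Landing at launch height ⇒ T = 2 v_y0 / g = 2 × 24.05 / 9.81 = 4.904 s.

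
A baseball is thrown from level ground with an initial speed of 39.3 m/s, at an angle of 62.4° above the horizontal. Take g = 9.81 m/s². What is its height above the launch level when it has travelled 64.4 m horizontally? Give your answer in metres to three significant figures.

vₓ = 39.30 cos 62.4° = 18.21 m/s; v_y0 = 39.30 sin 62.4° = 34.83 m/s.
x = vₓ t ⇒ t = 64.4/18.21 = 3.537 s.
Height: y = v_y0 t − ½ g t² = 34.83 × 3.537 − 4.905 × 3.537² = 123.2 − 61.36 = 61.82 m.

61.8 m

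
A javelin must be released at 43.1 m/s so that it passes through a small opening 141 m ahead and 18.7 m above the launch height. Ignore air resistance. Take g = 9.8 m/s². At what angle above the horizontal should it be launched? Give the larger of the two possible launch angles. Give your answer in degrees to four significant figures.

63.61°

Trajectory: y = x tanθ − g x² (1 + tan²θ)/(2v₀²). With x = 141, y = 18.7, v₀ = 43.1, g = 9.80:
52.44 tan²θ − 141 tanθ + (71.14) = 0.
tanθ = [141 ± √(141² − 4 × 52.44 × (71.14))] / (2 × 52.44) = (141 ± 70.41) / 104.9, giving tanθ = 0.6730 or 2.016.
θ = 33.94° or 63.61°; the larger is 63.61°.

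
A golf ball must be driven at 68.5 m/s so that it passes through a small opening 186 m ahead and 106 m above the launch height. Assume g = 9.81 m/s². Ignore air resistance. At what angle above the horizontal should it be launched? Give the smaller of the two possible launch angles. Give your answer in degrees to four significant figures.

43.04°

Trajectory: y = x tanθ − g x² (1 + tan²θ)/(2v₀²). With x = 186, y = 106, v₀ = 68.5, g = 9.81:
36.16 tan²θ − 186 tanθ + (142.2) = 0.
tanθ = [186 ± √(186² − 4 × 36.16 × (142.2))] / (2 × 36.16) = (186 ± 118.5) / 72.33, giving tanθ = 0.9339 or 4.209.
θ = 43.04° or 76.64°; the smaller is 43.04°.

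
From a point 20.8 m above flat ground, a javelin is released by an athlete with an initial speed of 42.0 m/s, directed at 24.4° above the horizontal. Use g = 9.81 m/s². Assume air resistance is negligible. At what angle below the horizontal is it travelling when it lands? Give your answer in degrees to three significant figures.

vₓ = 42.00 cos 24.4° = 38.25 m/s; v_y0 = 42.00 sin 24.4° = 17.35 m/s.
The projectile lands when y = 20.8 + (17.35) t − ½·9.81·t² = 0. Positive root: t = (17.35 + √(17.35² + 2·9.81·20.8)) / 9.81 = (17.35 + 26.63) / 9.81 = 4.483 s.
At impact: v_y = v_y0 − g t = −26.63 m/s; vₓ = 38.25 m/s.
Angle below horizontal: arctan(|v_y|/vₓ) = arctan(26.63/38.25) = 34.85°.

34.8°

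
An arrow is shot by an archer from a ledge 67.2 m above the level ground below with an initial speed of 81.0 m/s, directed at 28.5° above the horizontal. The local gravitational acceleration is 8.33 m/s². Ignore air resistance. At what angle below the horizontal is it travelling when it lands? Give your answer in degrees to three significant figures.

35.7°

Resolve: vₓ = 81.00 cos 28.5° = 71.18 m/s and v_y0 = 81.00 sin 28.5° = 38.65 m/s.
The projectile lands when y = 67.2 + (38.65) t − ½·8.33·t² = 0. Positive root: t = (38.65 + √(38.65² + 2·8.33·67.2)) / 8.33 = (38.65 + 51.12) / 8.33 = 10.78 s.
At impact: v_y = v_y0 − g t = −51.12 m/s; vₓ = 71.18 m/s.
Angle below horizontal: arctan(|v_y|/vₓ) = arctan(51.12/71.18) = 35.68°.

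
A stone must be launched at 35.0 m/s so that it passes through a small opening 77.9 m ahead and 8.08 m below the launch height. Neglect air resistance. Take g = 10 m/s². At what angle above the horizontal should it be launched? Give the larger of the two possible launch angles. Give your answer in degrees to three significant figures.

71.1°

Trajectory: y = x tanθ − g x² (1 + tan²θ)/(2v₀²). With x = 77.9, y = −8.08, v₀ = 35.0, g = 10.0:
24.77 tan²θ − 77.9 tanθ + (16.69) = 0.
tanθ = [77.9 ± √(77.9² − 4 × 24.77 × (16.69))] / (2 × 24.77) = (77.9 ± 66.44) / 49.54, giving tanθ = 0.2312 or 2.914.
θ = 13.02° or 71.06°; the larger is 71.06°.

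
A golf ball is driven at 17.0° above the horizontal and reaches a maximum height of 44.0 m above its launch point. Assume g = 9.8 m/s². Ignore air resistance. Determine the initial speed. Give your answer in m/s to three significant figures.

100 m/s

At the peak v_y = 0, so v_y0 = √(2gH) = √(2 × 9.80 × 44.0) = 29.37 m/s.
v_y0 = v₀ sin θ ⇒ v₀ = 29.37 / sin 17.0° = 100.4 m/s.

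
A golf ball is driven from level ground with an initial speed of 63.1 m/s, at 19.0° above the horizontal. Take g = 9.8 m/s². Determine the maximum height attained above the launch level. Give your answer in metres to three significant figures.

Horizontal component vₓ = 63.10 cos 19.0° = 59.66 m/s; vertical v_y0 = 63.10 sin 19.0° = 20.54 m/s.
At the apex v_y = 0, so H = v_y0²/(2g) = 20.54²/19.60 = 21.53 m.

21.5 m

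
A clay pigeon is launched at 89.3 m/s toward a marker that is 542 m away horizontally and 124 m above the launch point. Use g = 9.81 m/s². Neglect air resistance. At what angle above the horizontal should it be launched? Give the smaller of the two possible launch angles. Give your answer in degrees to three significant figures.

36.8°

Trajectory: y = x tanθ − g x² (1 + tan²θ)/(2v₀²). With x = 542, y = 124, v₀ = 89.3, g = 9.81:
180.7 tan²θ − 542 tanθ + (304.7) = 0.
tanθ = [542 ± √(542² − 4 × 180.7 × (304.7))] / (2 × 180.7) = (542 ± 271.2) / 361.4, giving tanθ = 0.7494 or 2.250.
θ = 36.85° or 66.04°; the smaller is 36.85°.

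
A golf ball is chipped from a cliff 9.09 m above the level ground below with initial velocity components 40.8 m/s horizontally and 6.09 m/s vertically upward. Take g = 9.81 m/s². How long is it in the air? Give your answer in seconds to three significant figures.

2.12 s

The projectile lands when y = 9.09 + (6.090) t − ½·9.81·t² = 0. Positive root: t = (6.090 + √(6.090² + 2·9.81·9.09)) / 9.81 = (6.090 + 14.68) / 9.81 = 2.117 s.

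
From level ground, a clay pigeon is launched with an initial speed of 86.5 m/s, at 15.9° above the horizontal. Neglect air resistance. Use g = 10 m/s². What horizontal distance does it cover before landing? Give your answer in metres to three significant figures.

394 m

Components: vₓ = 86.50 cos 15.9° = 83.19 m/s, v_y0 = 86.50 sin 15.9° = 23.70 m/s.
Time aloft: T = 2 v_y0 / g = 2 × 23.70 / 10.0 = 4.739 s.
Range: R = vₓ T = 83.19 × 4.739 = 394.3 m.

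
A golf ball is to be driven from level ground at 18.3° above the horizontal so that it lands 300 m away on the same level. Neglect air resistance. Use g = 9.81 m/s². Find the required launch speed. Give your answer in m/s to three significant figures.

70.3 m/s

Level-ground range: R = v₀² sin(2θ)/g, so v₀ = √(gR / sin 2θ).
v₀ = √(9.81 × 300 / sin 36.60°) = √(2943 / 0.5962) = √4936.1 = 70.26 m/s.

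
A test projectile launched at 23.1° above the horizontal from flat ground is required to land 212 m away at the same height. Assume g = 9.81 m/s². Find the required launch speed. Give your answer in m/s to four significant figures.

From R = (v₀² / g) sin 2θ: v₀ = √(gR / sin 2θ).
v₀ = √(9.81 × 212 / sin 46.20°) = √(2080 / 0.7218) = √2881.5 = 53.68 m/s.

53.68 m/s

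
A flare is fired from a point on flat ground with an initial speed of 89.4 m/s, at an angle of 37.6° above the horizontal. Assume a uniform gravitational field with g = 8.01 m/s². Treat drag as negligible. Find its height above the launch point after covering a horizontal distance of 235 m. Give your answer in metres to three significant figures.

vₓ = 89.40 cos 37.6° = 70.83 m/s; v_y0 = 89.40 sin 37.6° = 54.55 m/s.
At x = 235 m, t = x/vₓ = 235/70.83 = 3.318 s.
Height: y = v_y0 t − ½ g t² = 54.55 × 3.318 − 4.005 × 3.318² = 181.0 − 44.09 = 136.9 m.

137 m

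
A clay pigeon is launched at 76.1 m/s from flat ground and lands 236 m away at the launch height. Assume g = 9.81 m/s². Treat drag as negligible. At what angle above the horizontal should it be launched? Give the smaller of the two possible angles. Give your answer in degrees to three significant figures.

R = v₀² sin 2θ / g gives sin 2θ = gR/v₀² = 9.81·236/76.1² = 0.3998.
2θ = 23.56° or 180° − 23.56° = 156.4°, so θ = 11.78° or 78.22°.
The smaller angle is 11.78°.

11.8°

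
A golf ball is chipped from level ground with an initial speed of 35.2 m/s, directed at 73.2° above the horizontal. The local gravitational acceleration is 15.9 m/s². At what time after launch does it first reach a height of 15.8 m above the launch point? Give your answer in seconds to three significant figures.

Horizontal component vₓ = 35.20 cos 73.2° = 10.17 m/s; vertical v_y0 = 35.20 sin 73.2° = 33.70 m/s.
Set y = v_y0 t − ½ g t² = 15.8: 7.950 t² − 33.70 t + 15.8 = 0.
t = [33.70 ± √(33.70² − 2·15.9·15.8)] / 15.9 = (33.70 ± 25.16) / 15.9, so t = 0.5369 s or t = 3.702 s.
The first (ascending) time is 0.5369 s.

0.537 s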